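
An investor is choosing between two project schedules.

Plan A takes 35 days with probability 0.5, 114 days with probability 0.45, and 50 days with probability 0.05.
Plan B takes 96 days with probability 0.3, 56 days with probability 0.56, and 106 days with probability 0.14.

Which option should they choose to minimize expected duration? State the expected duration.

Plan A = 0.5 × 35 + 0.45 × 114 + 0.05 × 50 = 17.5 + 51.3 + 2.5 = 71.3
Plan B = 0.3 × 96 + 0.56 × 56 + 0.14 × 106 = 28.8 + 31.36 + 14.84 = 75

Plan A (71.3 days)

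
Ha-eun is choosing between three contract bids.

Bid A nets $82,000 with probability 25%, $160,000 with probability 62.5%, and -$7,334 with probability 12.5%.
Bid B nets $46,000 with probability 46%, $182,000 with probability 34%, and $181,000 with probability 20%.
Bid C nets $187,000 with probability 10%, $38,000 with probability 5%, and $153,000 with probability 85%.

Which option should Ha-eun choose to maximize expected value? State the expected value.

Bid A = 0.25 × 82000 + 0.625 × 160000 + 0.125 × (-7334) = 20500 + 100000 − 916.75 = 119583.25
Bid B = 0.46 × 46000 + 0.34 × 182000 + 0.2 × 181000 = 21160 + 61880 + 36200 = 119240
Bid C = 0.1 × 187000 + 0.05 × 38000 + 0.85 × 153000 = 18700 + 1900 + 130050 = 150650

Bid C ($150,650)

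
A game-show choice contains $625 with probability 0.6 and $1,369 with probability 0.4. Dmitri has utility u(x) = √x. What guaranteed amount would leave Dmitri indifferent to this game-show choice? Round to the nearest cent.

E[u] = 0.6·√625 + 0.4·√1369 = 0.6·25 + 0.4·37 = 29.8
CE = (29.8)² = 888.04

$888.04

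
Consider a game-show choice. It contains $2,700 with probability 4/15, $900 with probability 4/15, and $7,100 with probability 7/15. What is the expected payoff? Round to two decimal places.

EV = 4/15 × 2700 + 4/15 × 900 + 7/15 × 7100 = 720 + 240 + 3313.3333 = 4273.3333

$4,273.33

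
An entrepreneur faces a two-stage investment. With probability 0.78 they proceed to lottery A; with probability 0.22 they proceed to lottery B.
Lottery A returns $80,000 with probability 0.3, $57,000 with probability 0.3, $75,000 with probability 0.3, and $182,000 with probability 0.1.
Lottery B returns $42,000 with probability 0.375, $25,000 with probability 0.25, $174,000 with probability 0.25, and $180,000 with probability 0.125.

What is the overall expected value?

EV(A) = 0.3 × 80000 + 0.3 × 57000 + 0.3 × 75000 + 0.1 × 182000 = 24000 + 17100 + 22500 + 18200 = 81800
EV(B) = 0.375 × 42000 + 0.25 × 25000 + 0.25 × 174000 + 0.125 × 180000 = 15750 + 6250 + 43500 + 22500 = 88000
Overall = 0.78 × 81800 + 0.22 × 88000 = 63804 + 19360 = 83164

$83,164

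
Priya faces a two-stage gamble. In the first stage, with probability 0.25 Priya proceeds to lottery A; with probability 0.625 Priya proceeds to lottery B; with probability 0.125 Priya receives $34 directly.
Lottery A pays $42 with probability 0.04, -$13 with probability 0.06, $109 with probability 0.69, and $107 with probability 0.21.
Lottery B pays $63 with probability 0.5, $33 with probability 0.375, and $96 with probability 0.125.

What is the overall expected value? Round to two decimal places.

$63.82

EV(A) = 0.04 × 42 + 0.06 × (-13) + 0.69 × 109 + 0.21 × 107 = 1.68 − 0.78 + 75.21 + 22.47 = 98.58
EV(B) = 0.5 × 63 + 0.375 × 33 + 0.125 × 96 = 31.5 + 12.375 + 12 = 55.875
Branch C: 34 (certain)
Overall = 0.25 × 98.58 + 0.625 × 55.875 + 0.125 × 34 = 24.645 + 34.921875 + 4.25 = 63.816875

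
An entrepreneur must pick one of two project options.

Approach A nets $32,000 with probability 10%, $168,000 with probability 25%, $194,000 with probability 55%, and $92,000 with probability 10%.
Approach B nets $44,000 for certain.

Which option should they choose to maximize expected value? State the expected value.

Approach A = 0.1 × 32000 + 0.25 × 168000 + 0.55 × 194000 + 0.1 × 92000 = 3200 + 42000 + 106700 + 9200 = 161100
Approach B: 44000 (certain)

Approach A ($161,100)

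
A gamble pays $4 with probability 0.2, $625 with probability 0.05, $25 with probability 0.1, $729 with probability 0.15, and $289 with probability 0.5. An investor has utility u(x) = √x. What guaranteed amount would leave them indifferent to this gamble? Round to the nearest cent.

E[u] = 0.2·√4 + 0.05·√625 + 0.1·√25 + 0.15·√729 + 0.5·√289 = 0.2·2 + 0.05·25 + 0.1·5 + 0.15·27 + 0.5·17 = 14.7
CE = (14.7)² = 216.09

$216.09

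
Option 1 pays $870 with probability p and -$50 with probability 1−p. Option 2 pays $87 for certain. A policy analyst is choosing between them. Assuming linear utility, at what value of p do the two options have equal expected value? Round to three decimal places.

p = 0.149

p·870 + (1−p)·(-50) = 87
920p − 50 = 87
p = (87 + 50) / 920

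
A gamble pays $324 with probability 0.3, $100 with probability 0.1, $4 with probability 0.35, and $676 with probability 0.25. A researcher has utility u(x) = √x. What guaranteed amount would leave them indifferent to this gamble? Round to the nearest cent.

$184.96

E[u] = 0.3·√324 + 0.1·√100 + 0.35·√4 + 0.25·√676 = 0.3·18 + 0.1·10 + 0.35·2 + 0.25·26 = 13.6
CE = (13.6)² = 184.96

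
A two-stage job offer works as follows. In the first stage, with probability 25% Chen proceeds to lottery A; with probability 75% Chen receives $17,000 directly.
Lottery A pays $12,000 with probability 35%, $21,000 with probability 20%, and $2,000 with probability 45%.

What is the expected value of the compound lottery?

EV(A) = 0.35 × 12000 + 0.2 × 21000 + 0.45 × 2000 = 4200 + 4200 + 900 = 9300
Branch B: 17000 (certain)
Overall = 0.25 × 9300 + 0.75 × 17000 = 2325 + 12750 = 15075

$15,075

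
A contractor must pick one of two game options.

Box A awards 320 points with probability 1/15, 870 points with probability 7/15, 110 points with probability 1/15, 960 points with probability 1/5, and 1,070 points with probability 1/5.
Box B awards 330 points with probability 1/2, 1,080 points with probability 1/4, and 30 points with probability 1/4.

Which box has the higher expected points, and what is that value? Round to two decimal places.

Box A = 1/15 × 320 + 7/15 × 870 + 1/15 × 110 + 1/5 × 960 + 1/5 × 1070 = 21.3333 + 406 + 7.3333 + 192 + 214 = 840.6667
Box B = 1/2 × 330 + 1/4 × 1080 + 1/4 × 30 = 165 + 270 + 7.5 = 442.5

Box A (840.67 points)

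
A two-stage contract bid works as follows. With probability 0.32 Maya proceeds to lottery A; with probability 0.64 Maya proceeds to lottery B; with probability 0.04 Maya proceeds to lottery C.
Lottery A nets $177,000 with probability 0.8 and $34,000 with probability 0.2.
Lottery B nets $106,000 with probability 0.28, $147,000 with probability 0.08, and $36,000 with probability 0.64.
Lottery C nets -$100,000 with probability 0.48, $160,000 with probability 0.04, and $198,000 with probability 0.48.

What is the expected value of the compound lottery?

EV(A) = 0.8 × 177000 + 0.2 × 34000 = 141600 + 6800 = 148400
EV(B) = 0.28 × 106000 + 0.08 × 147000 + 0.64 × 36000 = 29680 + 11760 + 23040 = 64480
EV(C) = 0.48 × (-100000) + 0.04 × 160000 + 0.48 × 198000 = -48000 + 6400 + 95040 = 53440
Overall = 0.32 × 148400 + 0.64 × 64480 + 0.04 × 53440 = 47488 + 41267.2 + 2137.6 = 90892.8

$90,892.80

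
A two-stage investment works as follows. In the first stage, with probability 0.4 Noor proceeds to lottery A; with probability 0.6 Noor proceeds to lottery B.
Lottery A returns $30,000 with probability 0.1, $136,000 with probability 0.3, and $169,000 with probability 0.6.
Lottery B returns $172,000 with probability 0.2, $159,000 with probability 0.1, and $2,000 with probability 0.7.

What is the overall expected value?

$89,100

EV(A) = 0.1 × 30000 + 0.3 × 136000 + 0.6 × 169000 = 3000 + 40800 + 101400 = 145200
EV(B) = 0.2 × 172000 + 0.1 × 159000 + 0.7 × 2000 = 34400 + 15900 + 1400 = 51700
Overall = 0.4 × 145200 + 0.6 × 51700 = 58080 + 31020 = 89100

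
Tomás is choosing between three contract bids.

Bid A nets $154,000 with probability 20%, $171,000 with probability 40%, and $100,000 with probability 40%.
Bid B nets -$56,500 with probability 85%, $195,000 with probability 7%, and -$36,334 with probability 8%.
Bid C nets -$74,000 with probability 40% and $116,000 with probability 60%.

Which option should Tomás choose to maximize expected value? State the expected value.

Bid A ($139,200)

Bid A = 0.2 × 154000 + 0.4 × 171000 + 0.4 × 100000 = 30800 + 68400 + 40000 = 139200
Bid B = 0.85 × (-56500) + 0.07 × 195000 + 0.08 × (-36334) = -48025 + 13650 − 2906.72 = -37281.72
Bid C = 0.4 × (-74000) + 0.6 × 116000 = -29600 + 69600 = 40000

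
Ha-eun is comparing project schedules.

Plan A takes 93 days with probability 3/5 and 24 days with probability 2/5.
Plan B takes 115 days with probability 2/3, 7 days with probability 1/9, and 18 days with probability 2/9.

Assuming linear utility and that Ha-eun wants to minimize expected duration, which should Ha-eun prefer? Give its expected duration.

Plan A = 3/5 × 93 + 2/5 × 24 = 55.8 + 9.6 = 65.4
Plan B = 2/3 × 115 + 1/9 × 7 + 2/9 × 18 = 76.6667 + 0.7778 + 4 = 81.4444

Plan A (65.4 days)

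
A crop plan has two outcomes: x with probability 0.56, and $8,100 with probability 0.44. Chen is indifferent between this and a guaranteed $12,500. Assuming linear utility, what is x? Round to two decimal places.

x = $15,957.14

0.56·x + 0.44·8100 = 12500
0.56·x = 12500 − 3564 = 8936
x = 8936 / 0.56 = 15957.1429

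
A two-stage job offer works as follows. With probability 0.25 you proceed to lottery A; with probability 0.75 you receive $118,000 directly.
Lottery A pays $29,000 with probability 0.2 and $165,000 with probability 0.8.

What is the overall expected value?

$122,950

EV(A) = 0.2 × 29000 + 0.8 × 165000 = 5800 + 132000 = 137800
Branch B: 118000 (certain)
Overall = 0.25 × 137800 + 0.75 × 118000 = 34450 + 88500 = 122950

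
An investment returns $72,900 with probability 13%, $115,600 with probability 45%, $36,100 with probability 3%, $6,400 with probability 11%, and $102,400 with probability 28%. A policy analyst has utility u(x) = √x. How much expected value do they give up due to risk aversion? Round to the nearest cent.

$6,575.16

E[u] = 0.13·√72900 + 0.45·√115600 + 0.03·√36100 + 0.11·√6400 + 0.28·√102400 = 0.13·270 + 0.45·340 + 0.03·190 + 0.11·80 + 0.28·320 = 292.2
CE = (292.2)² = 85380.84
Risk premium = EV − CE = 91956 − 85380.84 = 6575.16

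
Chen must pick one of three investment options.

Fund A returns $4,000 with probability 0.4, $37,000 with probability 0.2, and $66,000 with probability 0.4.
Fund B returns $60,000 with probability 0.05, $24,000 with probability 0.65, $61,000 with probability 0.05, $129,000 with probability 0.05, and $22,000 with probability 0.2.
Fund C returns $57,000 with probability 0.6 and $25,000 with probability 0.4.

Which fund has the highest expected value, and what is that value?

Fund C ($44,200)

Fund A = 0.4 × 4000 + 0.2 × 37000 + 0.4 × 66000 = 1600 + 7400 + 26400 = 35400
Fund B = 0.05 × 60000 + 0.65 × 24000 + 0.05 × 61000 + 0.05 × 129000 + 0.2 × 22000 = 3000 + 15600 + 3050 + 6450 + 4400 = 32500
Fund C = 0.6 × 57000 + 0.4 × 25000 = 34200 + 10000 = 44200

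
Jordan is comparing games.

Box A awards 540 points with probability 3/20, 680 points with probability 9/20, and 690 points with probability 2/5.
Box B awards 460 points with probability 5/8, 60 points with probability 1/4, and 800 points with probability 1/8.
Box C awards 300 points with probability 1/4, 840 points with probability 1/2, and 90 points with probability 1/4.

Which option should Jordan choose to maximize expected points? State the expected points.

Box A (663 points)

Box A = 3/20 × 540 + 9/20 × 680 + 2/5 × 690 = 81 + 306 + 276 = 663
Box B = 5/8 × 460 + 1/4 × 60 + 1/8 × 800 = 287.5 + 15 + 100 = 402.5
Box C = 1/4 × 300 + 1/2 × 840 + 1/4 × 90 = 75 + 420 + 22.5 = 517.5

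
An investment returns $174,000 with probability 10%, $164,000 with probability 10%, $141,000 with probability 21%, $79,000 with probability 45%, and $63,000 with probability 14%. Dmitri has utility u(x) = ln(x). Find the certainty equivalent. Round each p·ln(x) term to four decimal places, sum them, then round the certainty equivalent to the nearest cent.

E[u] = 0.1·ln(174000) + 0.1·ln(164000) + 0.21·ln(141000) + 0.45·ln(79000) + 0.14·ln(63000) = 1.2067 + 1.2008 + 2.4899 + 5.0747 + 1.5471 = 11.5192
CE = e^11.5192 ≈ 100629.43

$100,629.43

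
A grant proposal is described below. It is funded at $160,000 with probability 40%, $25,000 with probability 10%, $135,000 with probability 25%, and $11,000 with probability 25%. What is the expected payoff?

$103,000

EV = 0.4 × 160000 + 0.1 × 25000 + 0.25 × 135000 + 0.25 × 11000 = 64000 + 2500 + 33750 + 2750 = 103000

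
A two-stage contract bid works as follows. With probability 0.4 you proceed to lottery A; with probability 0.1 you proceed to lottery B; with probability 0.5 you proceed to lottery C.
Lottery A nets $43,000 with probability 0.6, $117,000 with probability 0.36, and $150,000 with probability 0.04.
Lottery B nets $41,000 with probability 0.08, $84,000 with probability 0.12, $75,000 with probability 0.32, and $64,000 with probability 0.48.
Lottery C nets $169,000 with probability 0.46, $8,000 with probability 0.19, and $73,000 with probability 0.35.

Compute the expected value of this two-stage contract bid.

$88,781

EV(A) = 0.6 × 43000 + 0.36 × 117000 + 0.04 × 150000 = 25800 + 42120 + 6000 = 73920
EV(B) = 0.08 × 41000 + 0.12 × 84000 + 0.32 × 75000 + 0.48 × 64000 = 3280 + 10080 + 24000 + 30720 = 68080
EV(C) = 0.46 × 169000 + 0.19 × 8000 + 0.35 × 73000 = 77740 + 1520 + 25550 = 104810
Overall = 0.4 × 73920 + 0.1 × 68080 + 0.5 × 104810 = 29568 + 6808 + 52405 = 88781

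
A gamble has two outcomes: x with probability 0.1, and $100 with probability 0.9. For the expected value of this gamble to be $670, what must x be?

0.1·x + 0.9·100 = 670
0.1·x = 670 − 90 = 580
x = 580 / 0.1 = 5800

x = $5,800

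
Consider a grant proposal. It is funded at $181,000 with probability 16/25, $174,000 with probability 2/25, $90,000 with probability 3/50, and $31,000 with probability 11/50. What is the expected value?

$141,980

EV = 16/25 × 181000 + 2/25 × 174000 + 3/50 × 90000 + 11/50 × 31000 = 115840 + 13920 + 5400 + 6820 = 141980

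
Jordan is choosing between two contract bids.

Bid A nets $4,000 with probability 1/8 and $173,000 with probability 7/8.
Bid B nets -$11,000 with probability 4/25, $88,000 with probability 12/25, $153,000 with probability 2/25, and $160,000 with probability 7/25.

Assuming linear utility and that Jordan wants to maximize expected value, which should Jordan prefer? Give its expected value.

Bid A = 1/8 × 4000 + 7/8 × 173000 = 500 + 151375 = 151875
Bid B = 4/25 × (-11000) + 12/25 × 88000 + 2/25 × 153000 + 7/25 × 160000 = -1760 + 42240 + 12240 + 44800 = 97520

Bid A ($151,875)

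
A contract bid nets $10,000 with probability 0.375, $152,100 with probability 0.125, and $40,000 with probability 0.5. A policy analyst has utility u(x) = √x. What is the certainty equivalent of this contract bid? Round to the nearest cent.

$34,689.06

E[u] = 0.375·√10000 + 0.125·√152100 + 0.5·√40000 = 0.375·100 + 0.125·390 + 0.5·200 = 186.25
CE = (186.25)² = 34689.0625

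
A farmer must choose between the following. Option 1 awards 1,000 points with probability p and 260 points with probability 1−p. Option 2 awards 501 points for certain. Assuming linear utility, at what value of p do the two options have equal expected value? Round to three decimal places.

p·1000 + (1−p)·260 = 501
740p + 260 = 501
p = (501 − 260) / 740

p = 0.326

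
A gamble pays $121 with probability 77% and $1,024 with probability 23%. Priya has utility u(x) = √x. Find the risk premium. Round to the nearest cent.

$78.10

E[u] = 0.77·√121 + 0.23·√1024 = 0.77·11 + 0.23·32 = 15.83
CE = (15.83)² = 250.5889
Risk premium = EV − CE = 328.69 − 250.5889 = 78.1011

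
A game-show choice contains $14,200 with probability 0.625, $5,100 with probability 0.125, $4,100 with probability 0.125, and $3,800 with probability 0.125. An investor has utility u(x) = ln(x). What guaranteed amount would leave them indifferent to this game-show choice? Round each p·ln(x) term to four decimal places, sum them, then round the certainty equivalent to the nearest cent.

E[u] = 0.625·ln(14200) + 0.125·ln(5100) + 0.125·ln(4100) + 0.125·ln(3800) = 5.9756 + 1.0671 + 1.0398 + 1.0303 = 9.1128
CE = e^9.1128 ≈ 9070.66

$9,070.66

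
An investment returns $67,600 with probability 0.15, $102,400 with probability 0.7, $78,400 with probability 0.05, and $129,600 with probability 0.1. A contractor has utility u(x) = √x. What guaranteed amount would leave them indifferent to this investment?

$97,969

E[u] = 0.15·√67600 + 0.7·√102400 + 0.05·√78400 + 0.1·√129600 = 0.15·260 + 0.7·320 + 0.05·280 + 0.1·360 = 313
CE = (313)² = 97969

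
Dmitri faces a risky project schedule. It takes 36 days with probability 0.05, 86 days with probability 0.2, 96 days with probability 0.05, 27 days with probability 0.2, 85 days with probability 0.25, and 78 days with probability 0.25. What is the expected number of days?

69.95 days

EV = 0.05 × 36 + 0.2 × 86 + 0.05 × 96 + 0.2 × 27 + 0.25 × 85 + 0.25 × 78 = 1.8 + 17.2 + 4.8 + 5.4 + 21.25 + 19.5 = 69.95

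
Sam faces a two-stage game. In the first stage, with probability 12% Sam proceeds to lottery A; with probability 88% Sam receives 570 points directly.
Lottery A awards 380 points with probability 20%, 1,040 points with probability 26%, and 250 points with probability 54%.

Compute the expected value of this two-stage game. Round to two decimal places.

EV(A) = 0.2 × 380 + 0.26 × 1040 + 0.54 × 250 = 76 + 270.4 + 135 = 481.4
Branch B: 570 (certain)
Overall = 0.12 × 481.4 + 0.88 × 570 = 57.768 + 501.6 = 559.368

559.37 points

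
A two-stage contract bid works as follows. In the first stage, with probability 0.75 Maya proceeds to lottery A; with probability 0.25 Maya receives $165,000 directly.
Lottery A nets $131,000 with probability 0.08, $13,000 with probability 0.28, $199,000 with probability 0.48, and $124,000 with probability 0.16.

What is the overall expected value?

EV(A) = 0.08 × 131000 + 0.28 × 13000 + 0.48 × 199000 + 0.16 × 124000 = 10480 + 3640 + 95520 + 19840 = 129480
Branch B: 165000 (certain)
Overall = 0.75 × 129480 + 0.25 × 165000 = 97110 + 41250 = 138360

$138,360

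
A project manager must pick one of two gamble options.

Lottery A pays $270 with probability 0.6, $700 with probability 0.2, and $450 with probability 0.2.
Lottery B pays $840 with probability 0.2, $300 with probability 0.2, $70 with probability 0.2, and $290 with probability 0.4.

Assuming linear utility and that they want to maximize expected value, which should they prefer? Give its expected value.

Lottery A = 0.6 × 270 + 0.2 × 700 + 0.2 × 450 = 162 + 140 + 90 = 392
Lottery B = 0.2 × 840 + 0.2 × 300 + 0.2 × 70 + 0.4 × 290 = 168 + 60 + 14 + 116 = 358

Lottery A ($392)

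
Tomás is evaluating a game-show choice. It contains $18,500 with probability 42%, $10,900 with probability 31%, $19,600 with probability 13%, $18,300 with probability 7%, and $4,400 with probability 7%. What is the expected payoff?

$15,286

EV = 0.42 × 18500 + 0.31 × 10900 + 0.13 × 19600 + 0.07 × 18300 + 0.07 × 4400 = 7770 + 3379 + 2548 + 1281 + 308 = 15286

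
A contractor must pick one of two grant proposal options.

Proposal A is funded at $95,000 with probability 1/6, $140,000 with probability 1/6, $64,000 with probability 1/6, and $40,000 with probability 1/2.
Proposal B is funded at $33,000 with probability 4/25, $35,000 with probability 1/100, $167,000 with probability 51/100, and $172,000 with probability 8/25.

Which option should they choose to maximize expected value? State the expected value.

Proposal A = 1/6 × 95000 + 1/6 × 140000 + 1/6 × 64000 + 1/2 × 40000 = 15833.3333 + 23333.3333 + 10666.6667 + 20000 = 69833.3333
Proposal B = 4/25 × 33000 + 1/100 × 35000 + 51/100 × 167000 + 8/25 × 172000 = 5280 + 350 + 85170 + 55040 = 145840

Proposal B ($145,840)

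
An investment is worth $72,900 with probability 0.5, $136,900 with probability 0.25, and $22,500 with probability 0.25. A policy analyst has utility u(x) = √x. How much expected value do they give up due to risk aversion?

E[u] = 0.5·√72900 + 0.25·√136900 + 0.25·√22500 = 0.5·270 + 0.25·370 + 0.25·150 = 265
CE = (265)² = 70225
Risk premium = EV − CE = 76300 − 70225 = 6075

$6,075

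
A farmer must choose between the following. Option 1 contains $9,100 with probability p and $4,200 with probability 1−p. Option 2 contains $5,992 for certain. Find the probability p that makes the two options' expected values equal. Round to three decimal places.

p = 0.366

p·9100 + (1−p)·4200 = 5992
4900p + 4200 = 5992
p = (5992 − 4200) / 4900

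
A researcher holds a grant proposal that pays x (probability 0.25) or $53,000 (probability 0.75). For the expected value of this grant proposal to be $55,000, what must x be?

x = $61,000

0.25·x + 0.75·53000 = 55000
0.25·x = 55000 − 39750 = 15250
x = 15250 / 0.25 = 61000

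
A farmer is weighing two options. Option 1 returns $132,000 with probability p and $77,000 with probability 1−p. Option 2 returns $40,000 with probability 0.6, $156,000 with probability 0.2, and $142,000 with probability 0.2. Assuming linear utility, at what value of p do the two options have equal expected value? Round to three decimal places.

p = 0.120

EV(Option 2) = 0.6 × 40000 + 0.2 × 156000 + 0.2 × 142000 = 24000 + 31200 + 28400 = 83600
p·132000 + (1−p)·77000 = 83600
55000p + 77000 = 83600
p = (83600 − 77000) / 55000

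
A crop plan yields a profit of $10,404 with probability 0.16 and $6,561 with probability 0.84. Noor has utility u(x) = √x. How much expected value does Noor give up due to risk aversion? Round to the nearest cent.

E[u] = 0.16·√10404 + 0.84·√6561 = 0.16·102 + 0.84·81 = 84.36
CE = (84.36)² = 7116.6096
Risk premium = EV − CE = 7175.88 − 7116.6096 = 59.2704

$59.27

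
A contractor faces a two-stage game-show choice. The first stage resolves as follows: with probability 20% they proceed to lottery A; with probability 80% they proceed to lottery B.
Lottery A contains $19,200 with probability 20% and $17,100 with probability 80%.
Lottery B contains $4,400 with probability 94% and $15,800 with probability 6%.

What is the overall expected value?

EV(A) = 0.2 × 19200 + 0.8 × 17100 = 3840 + 13680 = 17520
EV(B) = 0.94 × 4400 + 0.06 × 15800 = 4136 + 948 = 5084
Overall = 0.2 × 17520 + 0.8 × 5084 = 3504 + 4067.2 = 7571.2

$7,571.20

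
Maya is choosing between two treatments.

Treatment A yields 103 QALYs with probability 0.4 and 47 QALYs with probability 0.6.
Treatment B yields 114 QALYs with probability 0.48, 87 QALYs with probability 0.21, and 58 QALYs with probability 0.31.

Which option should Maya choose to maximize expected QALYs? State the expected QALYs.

Treatment B (90.97 QALYs)

Treatment A = 0.4 × 103 + 0.6 × 47 = 41.2 + 28.2 = 69.4
Treatment B = 0.48 × 114 + 0.21 × 87 + 0.31 × 58 = 54.72 + 18.27 + 17.98 = 90.97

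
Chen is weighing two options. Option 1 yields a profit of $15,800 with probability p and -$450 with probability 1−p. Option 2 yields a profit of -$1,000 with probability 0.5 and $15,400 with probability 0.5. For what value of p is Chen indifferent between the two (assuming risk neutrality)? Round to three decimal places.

EV(Option 2) = 0.5 × (-1000) + 0.5 × 15400 = -500 + 7700 = 7200
p·15800 + (1−p)·(-450) = 7200
16250p − 450 = 7200
p = (7200 + 450) / 16250

p = 0.471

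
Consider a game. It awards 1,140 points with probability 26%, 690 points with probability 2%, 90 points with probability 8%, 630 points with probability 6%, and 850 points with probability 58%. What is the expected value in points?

848.2 points

EV = 0.26 × 1140 + 0.02 × 690 + 0.08 × 90 + 0.06 × 630 + 0.58 × 850 = 296.4 + 13.8 + 7.2 + 37.8 + 493 = 848.2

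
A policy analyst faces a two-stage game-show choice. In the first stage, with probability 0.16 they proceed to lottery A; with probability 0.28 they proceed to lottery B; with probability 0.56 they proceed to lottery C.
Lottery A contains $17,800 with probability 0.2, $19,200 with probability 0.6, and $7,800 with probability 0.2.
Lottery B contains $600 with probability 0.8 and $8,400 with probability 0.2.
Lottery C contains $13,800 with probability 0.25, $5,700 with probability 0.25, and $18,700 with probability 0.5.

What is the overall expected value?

EV(A) = 0.2 × 17800 + 0.6 × 19200 + 0.2 × 7800 = 3560 + 11520 + 1560 = 16640
EV(B) = 0.8 × 600 + 0.2 × 8400 = 480 + 1680 = 2160
EV(C) = 0.25 × 13800 + 0.25 × 5700 + 0.5 × 18700 = 3450 + 1425 + 9350 = 14225
Overall = 0.16 × 16640 + 0.28 × 2160 + 0.56 × 14225 = 2662.4 + 604.8 + 7966 = 11233.2

$11,233.20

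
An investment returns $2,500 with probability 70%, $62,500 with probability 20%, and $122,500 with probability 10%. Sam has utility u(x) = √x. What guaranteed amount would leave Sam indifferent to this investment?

E[u] = 0.7·√2500 + 0.2·√62500 + 0.1·√122500 = 0.7·50 + 0.2·250 + 0.1·350 = 120
CE = (120)² = 14400

$14,400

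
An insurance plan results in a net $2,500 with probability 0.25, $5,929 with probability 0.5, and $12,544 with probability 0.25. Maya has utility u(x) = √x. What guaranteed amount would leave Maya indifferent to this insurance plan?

E[u] = 0.25·√2500 + 0.5·√5929 + 0.25·√12544 = 0.25·50 + 0.5·77 + 0.25·112 = 79
CE = (79)² = 6241

$6,241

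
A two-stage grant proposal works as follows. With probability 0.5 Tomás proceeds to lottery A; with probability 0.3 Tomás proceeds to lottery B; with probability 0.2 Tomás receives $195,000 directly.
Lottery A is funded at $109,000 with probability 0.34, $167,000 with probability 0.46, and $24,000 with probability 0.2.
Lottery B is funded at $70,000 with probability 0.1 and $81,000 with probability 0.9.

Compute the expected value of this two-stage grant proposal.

$122,310

EV(A) = 0.34 × 109000 + 0.46 × 167000 + 0.2 × 24000 = 37060 + 76820 + 4800 = 118680
EV(B) = 0.1 × 70000 + 0.9 × 81000 = 7000 + 72900 = 79900
Branch C: 195000 (certain)
Overall = 0.5 × 118680 + 0.3 × 79900 + 0.2 × 195000 = 59340 + 23970 + 39000 = 122310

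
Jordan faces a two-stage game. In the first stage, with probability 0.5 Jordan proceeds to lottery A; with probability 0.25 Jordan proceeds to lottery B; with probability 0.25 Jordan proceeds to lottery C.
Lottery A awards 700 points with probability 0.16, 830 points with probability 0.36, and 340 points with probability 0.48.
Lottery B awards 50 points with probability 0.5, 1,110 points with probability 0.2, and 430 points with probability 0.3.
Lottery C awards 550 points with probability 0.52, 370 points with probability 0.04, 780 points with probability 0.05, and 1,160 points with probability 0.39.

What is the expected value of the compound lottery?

EV(A) = 0.16 × 700 + 0.36 × 830 + 0.48 × 340 = 112 + 298.8 + 163.2 = 574
EV(B) = 0.5 × 50 + 0.2 × 1110 + 0.3 × 430 = 25 + 222 + 129 = 376
EV(C) = 0.52 × 550 + 0.04 × 370 + 0.05 × 780 + 0.39 × 1160 = 286 + 14.8 + 39 + 452.4 = 792.2
Overall = 0.5 × 574 + 0.25 × 376 + 0.25 × 792.2 = 287 + 94 + 198.05 = 579.05

579.05 points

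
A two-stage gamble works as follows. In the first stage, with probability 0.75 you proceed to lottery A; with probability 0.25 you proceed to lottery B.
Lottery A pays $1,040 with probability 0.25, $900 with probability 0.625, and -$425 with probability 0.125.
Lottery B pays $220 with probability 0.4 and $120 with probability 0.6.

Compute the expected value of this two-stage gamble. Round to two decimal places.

$617.03

EV(A) = 0.25 × 1040 + 0.625 × 900 + 0.125 × (-425) = 260 + 562.5 − 53.125 = 769.375
EV(B) = 0.4 × 220 + 0.6 × 120 = 88 + 72 = 160
Overall = 0.75 × 769.375 + 0.25 × 160 = 577.03125 + 40 = 617.03125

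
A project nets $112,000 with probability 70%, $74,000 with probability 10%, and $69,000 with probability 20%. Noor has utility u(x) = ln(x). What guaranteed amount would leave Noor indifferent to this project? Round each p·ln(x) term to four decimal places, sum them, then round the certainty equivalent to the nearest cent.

E[u] = 0.7·ln(112000) + 0.1·ln(74000) + 0.2·ln(69000) = 8.1384 + 1.1212 + 2.2284 = 11.4880
CE = e^11.4880 ≈ 97538.26

$97,538.26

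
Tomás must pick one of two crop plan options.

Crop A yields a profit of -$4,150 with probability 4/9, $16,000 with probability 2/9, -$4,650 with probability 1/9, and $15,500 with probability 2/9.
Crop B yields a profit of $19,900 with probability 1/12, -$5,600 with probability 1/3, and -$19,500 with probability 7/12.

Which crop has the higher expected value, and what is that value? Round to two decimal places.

Crop A = 4/9 × (-4150) + 2/9 × 16000 + 1/9 × (-4650) + 2/9 × 15500 = -1844.4444 + 3555.5556 − 516.6667 + 3444.4444 = 4638.8889
Crop B = 1/12 × 19900 + 1/3 × (-5600) + 7/12 × (-19500) = 1658.3333 − 1866.6667 − 11375 = -11583.3333

Crop A ($4,638.89)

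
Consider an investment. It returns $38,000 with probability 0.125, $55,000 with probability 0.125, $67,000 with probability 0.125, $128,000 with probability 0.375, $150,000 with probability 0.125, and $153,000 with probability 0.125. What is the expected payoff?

$105,875

EV = 0.125 × 38000 + 0.125 × 55000 + 0.125 × 67000 + 0.375 × 128000 + 0.125 × 150000 + 0.125 × 153000 = 4750 + 6875 + 8375 + 48000 + 18750 + 19125 = 105875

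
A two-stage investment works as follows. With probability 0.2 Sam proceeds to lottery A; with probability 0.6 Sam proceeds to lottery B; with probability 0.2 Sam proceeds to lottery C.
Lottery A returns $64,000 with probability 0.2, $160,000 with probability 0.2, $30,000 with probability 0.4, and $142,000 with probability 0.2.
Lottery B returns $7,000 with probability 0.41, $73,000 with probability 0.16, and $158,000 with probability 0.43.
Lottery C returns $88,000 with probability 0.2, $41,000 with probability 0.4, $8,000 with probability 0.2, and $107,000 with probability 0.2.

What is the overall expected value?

$77,934

EV(A) = 0.2 × 64000 + 0.2 × 160000 + 0.4 × 30000 + 0.2 × 142000 = 12800 + 32000 + 12000 + 28400 = 85200
EV(B) = 0.41 × 7000 + 0.16 × 73000 + 0.43 × 158000 = 2870 + 11680 + 67940 = 82490
EV(C) = 0.2 × 88000 + 0.4 × 41000 + 0.2 × 8000 + 0.2 × 107000 = 17600 + 16400 + 1600 + 21400 = 57000
Overall = 0.2 × 85200 + 0.6 × 82490 + 0.2 × 57000 = 17040 + 49494 + 11400 = 77934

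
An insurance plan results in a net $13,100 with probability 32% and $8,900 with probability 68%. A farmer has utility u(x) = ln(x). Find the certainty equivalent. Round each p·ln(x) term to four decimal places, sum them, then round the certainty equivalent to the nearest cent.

$10,071.85

E[u] = 0.32·ln(13100) + 0.68·ln(8900) = 3.0337 + 6.1838 = 9.2175
CE = e^9.2175 ≈ 10071.85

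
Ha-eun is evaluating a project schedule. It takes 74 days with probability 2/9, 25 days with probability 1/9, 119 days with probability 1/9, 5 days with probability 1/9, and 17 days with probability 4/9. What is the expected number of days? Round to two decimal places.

40.56 days

EV = 2/9 × 74 + 1/9 × 25 + 1/9 × 119 + 1/9 × 5 + 4/9 × 17 = 16.4444 + 2.7778 + 13.2222 + 0.5556 + 7.5556 = 40.5556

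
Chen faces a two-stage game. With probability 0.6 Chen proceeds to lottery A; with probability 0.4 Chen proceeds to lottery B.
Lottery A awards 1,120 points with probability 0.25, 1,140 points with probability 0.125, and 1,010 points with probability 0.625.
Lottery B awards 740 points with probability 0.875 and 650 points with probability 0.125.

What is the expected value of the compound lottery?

EV(A) = 0.25 × 1120 + 0.125 × 1140 + 0.625 × 1010 = 280 + 142.5 + 631.25 = 1053.75
EV(B) = 0.875 × 740 + 0.125 × 650 = 647.5 + 81.25 = 728.75
Overall = 0.6 × 1053.75 + 0.4 × 728.75 = 632.25 + 291.5 = 923.75

923.75 points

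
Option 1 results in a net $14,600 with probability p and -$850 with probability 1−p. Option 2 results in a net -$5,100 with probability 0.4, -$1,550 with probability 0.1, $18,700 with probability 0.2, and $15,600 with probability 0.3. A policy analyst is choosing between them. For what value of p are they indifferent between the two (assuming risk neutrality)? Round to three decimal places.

EV(Option 2) = 0.4 × (-5100) + 0.1 × (-1550) + 0.2 × 18700 + 0.3 × 15600 = -2040 − 155 + 3740 + 4680 = 6225
p·14600 + (1−p)·(-850) = 6225
15450p − 850 = 6225
p = (6225 + 850) / 15450

p = 0.458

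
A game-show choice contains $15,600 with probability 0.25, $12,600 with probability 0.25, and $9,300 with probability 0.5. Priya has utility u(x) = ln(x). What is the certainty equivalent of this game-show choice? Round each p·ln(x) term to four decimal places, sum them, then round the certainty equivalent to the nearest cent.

E[u] = 0.25·ln(15600) + 0.25·ln(12600) + 0.5·ln(9300) = 2.4138 + 2.3604 + 4.5689 = 9.3431
CE = e^9.3431 ≈ 11419.75

$11,419.75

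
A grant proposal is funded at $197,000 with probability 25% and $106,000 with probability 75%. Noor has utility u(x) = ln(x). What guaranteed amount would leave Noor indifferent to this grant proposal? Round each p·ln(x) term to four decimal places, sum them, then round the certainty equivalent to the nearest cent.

E[u] = 0.25·ln(197000) + 0.75·ln(106000) = 3.0477 + 8.6784 = 11.7261
CE = e^11.7261 ≈ 123760.06

$123,760.06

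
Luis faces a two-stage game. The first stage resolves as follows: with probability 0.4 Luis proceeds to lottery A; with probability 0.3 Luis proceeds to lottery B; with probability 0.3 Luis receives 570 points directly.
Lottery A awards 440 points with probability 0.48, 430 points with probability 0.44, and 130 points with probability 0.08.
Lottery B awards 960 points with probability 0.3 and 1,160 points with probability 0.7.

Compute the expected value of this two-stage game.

EV(A) = 0.48 × 440 + 0.44 × 430 + 0.08 × 130 = 211.2 + 189.2 + 10.4 = 410.8
EV(B) = 0.3 × 960 + 0.7 × 1160 = 288 + 812 = 1100
Branch C: 570 (certain)
Overall = 0.4 × 410.8 + 0.3 × 1100 + 0.3 × 570 = 164.32 + 330 + 171 = 665.32

665.32 points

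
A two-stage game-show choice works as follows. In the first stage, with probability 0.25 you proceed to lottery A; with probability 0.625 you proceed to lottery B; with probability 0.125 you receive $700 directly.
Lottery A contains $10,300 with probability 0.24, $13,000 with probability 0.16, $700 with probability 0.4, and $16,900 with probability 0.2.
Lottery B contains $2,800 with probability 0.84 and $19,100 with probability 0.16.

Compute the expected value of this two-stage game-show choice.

$5,520.50

EV(A) = 0.24 × 10300 + 0.16 × 13000 + 0.4 × 700 + 0.2 × 16900 = 2472 + 2080 + 280 + 3380 = 8212
EV(B) = 0.84 × 2800 + 0.16 × 19100 = 2352 + 3056 = 5408
Branch C: 700 (certain)
Overall = 0.25 × 8212 + 0.625 × 5408 + 0.125 × 700 = 2053 + 3380 + 87.5 = 5520.5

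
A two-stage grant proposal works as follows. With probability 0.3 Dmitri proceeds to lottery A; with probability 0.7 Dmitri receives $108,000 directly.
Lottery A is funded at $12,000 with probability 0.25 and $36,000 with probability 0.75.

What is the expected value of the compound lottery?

$84,600

EV(A) = 0.25 × 12000 + 0.75 × 36000 = 3000 + 27000 = 30000
Branch B: 108000 (certain)
Overall = 0.3 × 30000 + 0.7 × 108000 = 9000 + 75600 = 84600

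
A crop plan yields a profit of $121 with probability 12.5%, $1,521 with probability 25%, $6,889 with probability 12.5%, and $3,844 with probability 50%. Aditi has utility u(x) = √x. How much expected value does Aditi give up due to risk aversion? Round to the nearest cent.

$422.25

E[u] = 0.125·√121 + 0.25·√1521 + 0.125·√6889 + 0.5·√3844 = 0.125·11 + 0.25·39 + 0.125·83 + 0.5·62 = 52.5
CE = (52.5)² = 2756.25
Risk premium = EV − CE = 3178.5 − 2756.25 = 422.25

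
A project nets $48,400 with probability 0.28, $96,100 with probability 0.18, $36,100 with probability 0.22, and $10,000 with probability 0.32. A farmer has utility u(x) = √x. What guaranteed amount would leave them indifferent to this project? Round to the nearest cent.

E[u] = 0.28·√48400 + 0.18·√96100 + 0.22·√36100 + 0.32·√10000 = 0.28·220 + 0.18·310 + 0.22·190 + 0.32·100 = 191.2
CE = (191.2)² = 36557.44

$36,557.44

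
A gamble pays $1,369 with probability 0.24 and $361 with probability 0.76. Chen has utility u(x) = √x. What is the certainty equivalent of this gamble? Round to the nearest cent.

$543.82

E[u] = 0.24·√1369 + 0.76·√361 = 0.24·37 + 0.76·19 = 23.32
CE = (23.32)² = 543.8224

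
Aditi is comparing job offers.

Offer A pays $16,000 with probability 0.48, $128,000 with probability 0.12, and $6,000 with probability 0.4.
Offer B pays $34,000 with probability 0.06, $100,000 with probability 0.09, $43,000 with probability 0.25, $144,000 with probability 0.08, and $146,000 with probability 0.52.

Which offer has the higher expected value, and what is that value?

Offer B ($109,230)

Offer A = 0.48 × 16000 + 0.12 × 128000 + 0.4 × 6000 = 7680 + 15360 + 2400 = 25440
Offer B = 0.06 × 34000 + 0.09 × 100000 + 0.25 × 43000 + 0.08 × 144000 + 0.52 × 146000 = 2040 + 9000 + 10750 + 11520 + 75920 = 109230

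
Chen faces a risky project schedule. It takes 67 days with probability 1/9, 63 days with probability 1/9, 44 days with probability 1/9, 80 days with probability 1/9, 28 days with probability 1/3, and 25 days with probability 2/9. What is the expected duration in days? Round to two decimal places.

43.11 days

EV = 1/9 × 67 + 1/9 × 63 + 1/9 × 44 + 1/9 × 80 + 1/3 × 28 + 2/9 × 25 = 7.4444 + 7 + 4.8889 + 8.8889 + 9.3333 + 5.5556 = 43.1111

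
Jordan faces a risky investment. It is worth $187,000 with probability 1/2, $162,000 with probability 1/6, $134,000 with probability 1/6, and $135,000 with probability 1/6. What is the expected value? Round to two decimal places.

EV = 1/2 × 187000 + 1/6 × 162000 + 1/6 × 134000 + 1/6 × 135000 = 93500 + 27000 + 22333.3333 + 22500 = 165333.3333

$165,333.33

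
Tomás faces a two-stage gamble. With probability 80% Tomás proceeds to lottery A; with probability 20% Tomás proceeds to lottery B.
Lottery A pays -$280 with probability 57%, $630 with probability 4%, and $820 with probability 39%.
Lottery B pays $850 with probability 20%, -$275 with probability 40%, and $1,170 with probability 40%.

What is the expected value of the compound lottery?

$253.92

EV(A) = 0.57 × (-280) + 0.04 × 630 + 0.39 × 820 = -159.6 + 25.2 + 319.8 = 185.4
EV(B) = 0.2 × 850 + 0.4 × (-275) + 0.4 × 1170 = 170 − 110 + 468 = 528
Overall = 0.8 × 185.4 + 0.2 × 528 = 148.32 + 105.6 = 253.92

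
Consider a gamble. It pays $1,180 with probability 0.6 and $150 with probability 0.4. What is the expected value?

EV = 0.6 × 1180 + 0.4 × 150 = 708 + 60 = 768

$768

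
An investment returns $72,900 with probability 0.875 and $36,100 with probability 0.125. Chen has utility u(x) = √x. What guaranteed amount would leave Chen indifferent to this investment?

$67,600

E[u] = 0.875·√72900 + 0.125·√36100 = 0.875·270 + 0.125·190 = 260
CE = (260)² = 67600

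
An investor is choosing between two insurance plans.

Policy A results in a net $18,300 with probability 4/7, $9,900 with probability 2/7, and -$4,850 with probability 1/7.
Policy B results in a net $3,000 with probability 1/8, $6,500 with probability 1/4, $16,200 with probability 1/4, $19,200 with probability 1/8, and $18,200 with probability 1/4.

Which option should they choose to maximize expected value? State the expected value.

Policy B ($13,000)

Policy A = 4/7 × 18300 + 2/7 × 9900 + 1/7 × (-4850) = 10457.1429 + 2828.5714 − 692.8571 = 12592.8571
Policy B = 1/8 × 3000 + 1/4 × 6500 + 1/4 × 16200 + 1/8 × 19200 + 1/4 × 18200 = 375 + 1625 + 4050 + 2400 + 4550 = 13000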